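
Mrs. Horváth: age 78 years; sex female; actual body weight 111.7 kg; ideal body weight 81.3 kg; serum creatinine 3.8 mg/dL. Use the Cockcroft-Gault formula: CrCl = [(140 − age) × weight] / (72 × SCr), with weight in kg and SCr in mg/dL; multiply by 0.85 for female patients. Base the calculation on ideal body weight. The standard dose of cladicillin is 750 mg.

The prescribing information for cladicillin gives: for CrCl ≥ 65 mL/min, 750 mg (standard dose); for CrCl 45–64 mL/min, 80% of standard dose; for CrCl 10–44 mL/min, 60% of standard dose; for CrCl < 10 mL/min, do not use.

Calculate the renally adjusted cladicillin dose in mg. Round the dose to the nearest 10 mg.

CrCl = (140 − 78) × 81.3 / (72 × 3.8) × 0.85 = 5040.6 / 273.60 × 0.85 ≈ 15.7 mL/min
CrCl ≈ 16 mL/min → bracket 10–44 mL/min.
60% of 750 mg = 450 mg

450 mg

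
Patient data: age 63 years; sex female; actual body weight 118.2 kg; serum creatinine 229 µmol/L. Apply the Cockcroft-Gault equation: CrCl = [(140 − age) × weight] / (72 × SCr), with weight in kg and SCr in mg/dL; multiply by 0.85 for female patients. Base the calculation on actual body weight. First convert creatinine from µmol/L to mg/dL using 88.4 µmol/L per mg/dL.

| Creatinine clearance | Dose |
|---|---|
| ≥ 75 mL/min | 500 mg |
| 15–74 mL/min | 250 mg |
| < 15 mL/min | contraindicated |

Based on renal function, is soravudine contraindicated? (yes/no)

SCr = 229 / 88.4 = 2.59 mg/dL
CrCl = (140 − 63) × 118.2 / (72 × 2.59) × 0.85 = 9101.4 / 186.48 × 0.85 ≈ 41.5 mL/min
CrCl ≈ 41 mL/min, which is ≥ 15 mL/min.

no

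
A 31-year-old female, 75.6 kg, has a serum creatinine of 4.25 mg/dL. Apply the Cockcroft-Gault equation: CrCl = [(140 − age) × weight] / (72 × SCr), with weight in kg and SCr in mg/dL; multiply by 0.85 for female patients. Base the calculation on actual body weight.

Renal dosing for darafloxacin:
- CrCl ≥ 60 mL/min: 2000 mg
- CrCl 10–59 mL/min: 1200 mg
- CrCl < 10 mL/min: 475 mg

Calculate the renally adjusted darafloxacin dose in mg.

CrCl = (140 − 31) × 75.6 / (72 × 4.25) × 0.85 = 8240.4 / 306.00 × 0.85 ≈ 22.9 mL/min
CrCl ≈ 23 mL/min → bracket 10–59 mL/min.
Dose for this bracket: 1200 mg.

1200 mg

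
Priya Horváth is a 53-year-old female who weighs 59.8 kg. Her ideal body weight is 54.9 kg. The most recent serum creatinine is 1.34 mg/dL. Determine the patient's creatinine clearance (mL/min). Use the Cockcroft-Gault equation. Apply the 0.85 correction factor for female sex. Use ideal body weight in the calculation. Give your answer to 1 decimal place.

42.1 mL/min

CrCl = (140 − 53) × 54.9 / (72 × 1.34) × 0.85 = 4776.3 / 96.48 × 0.85 ≈ 42.1 mL/min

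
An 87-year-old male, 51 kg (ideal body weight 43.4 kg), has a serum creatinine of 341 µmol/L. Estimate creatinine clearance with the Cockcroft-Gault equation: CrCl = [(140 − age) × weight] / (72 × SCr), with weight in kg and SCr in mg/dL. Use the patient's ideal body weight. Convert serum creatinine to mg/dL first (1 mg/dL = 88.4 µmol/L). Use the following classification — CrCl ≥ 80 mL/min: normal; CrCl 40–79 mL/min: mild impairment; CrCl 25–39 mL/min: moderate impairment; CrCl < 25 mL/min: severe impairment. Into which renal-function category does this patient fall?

severe impairment

SCr = 341 / 88.4 = 3.857 mg/dL
CrCl = (140 − 87) × 43.4 / (72 × 3.857) = 2300.2 / 277.70 ≈ 8.3 mL/min
8 mL/min falls in the 'severe impairment' range.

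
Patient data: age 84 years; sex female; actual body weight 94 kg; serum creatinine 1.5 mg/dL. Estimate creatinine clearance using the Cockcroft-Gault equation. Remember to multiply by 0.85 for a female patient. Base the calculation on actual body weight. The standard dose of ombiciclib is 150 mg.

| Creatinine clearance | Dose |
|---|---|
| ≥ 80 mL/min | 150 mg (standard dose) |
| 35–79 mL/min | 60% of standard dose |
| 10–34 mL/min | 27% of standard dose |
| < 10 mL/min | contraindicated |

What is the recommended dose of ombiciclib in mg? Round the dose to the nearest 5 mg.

CrCl = (140 − 84) × 94 / (72 × 1.5) × 0.85 = 5264.0 / 108.00 × 0.85 ≈ 41.4 mL/min
CrCl ≈ 41 mL/min → bracket 35–79 mL/min.
60% of 150 mg = 90 mg

90 mg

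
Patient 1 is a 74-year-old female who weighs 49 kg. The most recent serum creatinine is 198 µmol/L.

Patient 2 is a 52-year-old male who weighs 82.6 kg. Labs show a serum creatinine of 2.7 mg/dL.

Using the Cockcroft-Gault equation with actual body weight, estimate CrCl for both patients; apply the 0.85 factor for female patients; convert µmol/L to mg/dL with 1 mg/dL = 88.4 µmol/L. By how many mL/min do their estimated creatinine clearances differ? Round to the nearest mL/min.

20 mL/min

Patient 1: SCr = 198 / 88.4 = 2.24 mg/dL
Patient 1: CrCl = (140 − 74) × 49 / (72 × 2.24) × 0.85 = 3234.0 / 161.28 × 0.85 ≈ 17.0 mL/min
Patient 2: CrCl = (140 − 52) × 82.6 / (72 × 2.7) = 7268.8 / 194.40 ≈ 37.4 mL/min
|17.0 − 37.4| = 20.4 mL/min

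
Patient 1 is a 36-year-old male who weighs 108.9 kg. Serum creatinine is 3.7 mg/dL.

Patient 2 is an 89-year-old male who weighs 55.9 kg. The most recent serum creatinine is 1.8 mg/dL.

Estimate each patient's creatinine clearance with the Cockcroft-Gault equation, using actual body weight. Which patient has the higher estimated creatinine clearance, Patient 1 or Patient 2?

Patient 1

Patient 1: CrCl = (140 − 36) × 108.9 / (72 × 3.7) = 11325.6 / 266.40 ≈ 42.5 mL/min
Patient 2: CrCl = (140 − 89) × 55.9 / (72 × 1.8) = 2850.9 / 129.60 ≈ 22.0 mL/min
42.5 vs 22.0 mL/min → Patient 1 is higher.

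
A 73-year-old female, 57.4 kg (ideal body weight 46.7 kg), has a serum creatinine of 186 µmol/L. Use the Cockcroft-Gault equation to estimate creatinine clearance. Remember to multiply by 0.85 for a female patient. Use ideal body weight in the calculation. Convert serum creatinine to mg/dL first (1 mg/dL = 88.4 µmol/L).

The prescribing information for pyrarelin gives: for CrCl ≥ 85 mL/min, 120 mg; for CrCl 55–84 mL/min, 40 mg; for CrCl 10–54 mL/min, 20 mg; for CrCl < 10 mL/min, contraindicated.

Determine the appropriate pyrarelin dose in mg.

SCr = 186 / 88.4 = 2.104 mg/dL
CrCl = (140 − 73) × 46.7 / (72 × 2.104) × 0.85 = 3128.9 / 151.49 × 0.85 ≈ 17.6 mL/min
CrCl ≈ 18 mL/min → bracket 10–54 mL/min.
Dose for this bracket: 20 mg.

20 mg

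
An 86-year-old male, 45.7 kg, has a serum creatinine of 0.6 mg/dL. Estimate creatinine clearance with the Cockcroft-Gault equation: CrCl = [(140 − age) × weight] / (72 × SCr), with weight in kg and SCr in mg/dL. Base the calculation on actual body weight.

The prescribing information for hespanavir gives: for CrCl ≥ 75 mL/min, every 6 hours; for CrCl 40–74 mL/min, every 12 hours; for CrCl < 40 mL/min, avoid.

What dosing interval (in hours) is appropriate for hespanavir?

CrCl = (140 − 86) × 45.7 / (72 × 0.6) = 2467.8 / 43.20 ≈ 57.1 mL/min
CrCl ≈ 57 mL/min → bracket 40–74 mL/min → every 12 hours.

every 12 hours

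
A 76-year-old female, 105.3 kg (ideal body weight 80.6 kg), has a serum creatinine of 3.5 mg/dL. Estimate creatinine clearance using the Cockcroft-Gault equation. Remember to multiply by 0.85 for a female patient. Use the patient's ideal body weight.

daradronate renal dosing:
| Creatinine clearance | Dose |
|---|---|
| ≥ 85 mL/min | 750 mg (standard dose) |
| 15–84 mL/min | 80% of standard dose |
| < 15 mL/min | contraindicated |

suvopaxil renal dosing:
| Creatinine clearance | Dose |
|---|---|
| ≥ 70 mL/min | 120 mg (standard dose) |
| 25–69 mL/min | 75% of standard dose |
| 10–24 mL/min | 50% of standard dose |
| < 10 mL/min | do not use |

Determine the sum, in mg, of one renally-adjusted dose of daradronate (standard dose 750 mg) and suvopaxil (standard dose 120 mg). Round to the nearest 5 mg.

660 mg

CrCl = (140 − 76) × 80.6 / (72 × 3.5) × 0.85 = 5158.4 / 252.00 × 0.85 ≈ 17.4 mL/min
CrCl ≈ 17 mL/min.
daradronate: 15–84 mL/min → 80% of 750 mg = 600 mg.
suvopaxil: 10–24 mL/min → 50% of 120 mg = 60 mg.
Total = 600 + 60 = 660 mg.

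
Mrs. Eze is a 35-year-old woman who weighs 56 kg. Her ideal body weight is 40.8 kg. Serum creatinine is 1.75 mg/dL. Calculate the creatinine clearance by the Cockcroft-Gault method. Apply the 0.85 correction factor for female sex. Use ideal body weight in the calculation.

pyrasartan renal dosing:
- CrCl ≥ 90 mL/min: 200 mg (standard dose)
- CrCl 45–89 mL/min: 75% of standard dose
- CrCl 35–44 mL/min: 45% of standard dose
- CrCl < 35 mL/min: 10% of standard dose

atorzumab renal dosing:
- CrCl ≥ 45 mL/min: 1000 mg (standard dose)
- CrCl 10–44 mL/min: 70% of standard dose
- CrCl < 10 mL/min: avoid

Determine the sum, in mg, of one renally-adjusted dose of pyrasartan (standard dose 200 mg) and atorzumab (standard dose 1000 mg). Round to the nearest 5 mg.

720 mg

CrCl = (140 − 35) × 40.8 / (72 × 1.75) × 0.85 = 4284.0 / 126.00 × 0.85 ≈ 28.9 mL/min
CrCl ≈ 29 mL/min.
pyrasartan: < 35 mL/min → 10% of 200 mg = 20 mg.
atorzumab: 10–44 mL/min → 70% of 1000 mg = 700 mg.
Total = 20 + 700 = 720 mg.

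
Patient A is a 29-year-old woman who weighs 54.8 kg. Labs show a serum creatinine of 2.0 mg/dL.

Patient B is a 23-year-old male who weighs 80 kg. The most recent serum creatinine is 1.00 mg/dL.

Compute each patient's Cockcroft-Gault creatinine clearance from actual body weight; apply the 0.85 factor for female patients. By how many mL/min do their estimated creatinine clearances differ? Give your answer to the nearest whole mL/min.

Patient A: CrCl = (140 − 29) × 54.8 / (72 × 2) × 0.85 = 6082.8 / 144.00 × 0.85 ≈ 35.9 mL/min
Patient B: CrCl = (140 − 23) × 80 / (72 × 1) = 9360.0 / 72.00 ≈ 130.0 mL/min
|35.9 − 130.0| = 94.1 mL/min

94 mL/min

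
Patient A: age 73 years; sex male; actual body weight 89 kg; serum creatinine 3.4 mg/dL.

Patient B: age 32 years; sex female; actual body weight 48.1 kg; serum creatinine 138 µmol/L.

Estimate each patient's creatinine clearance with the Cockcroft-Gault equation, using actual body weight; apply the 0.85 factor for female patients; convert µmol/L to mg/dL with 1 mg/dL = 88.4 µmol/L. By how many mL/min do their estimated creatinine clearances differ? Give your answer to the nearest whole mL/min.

15 mL/min

Patient A: CrCl = (140 − 73) × 89 / (72 × 3.4) = 5963.0 / 244.80 ≈ 24.4 mL/min
Patient B: SCr = 138 / 88.4 = 1.561 mg/dL
Patient B: CrCl = (140 − 32) × 48.1 / (72 × 1.561) × 0.85 = 5194.8 / 112.39 × 0.85 ≈ 39.3 mL/min
|24.4 − 39.3| = 14.9 mL/min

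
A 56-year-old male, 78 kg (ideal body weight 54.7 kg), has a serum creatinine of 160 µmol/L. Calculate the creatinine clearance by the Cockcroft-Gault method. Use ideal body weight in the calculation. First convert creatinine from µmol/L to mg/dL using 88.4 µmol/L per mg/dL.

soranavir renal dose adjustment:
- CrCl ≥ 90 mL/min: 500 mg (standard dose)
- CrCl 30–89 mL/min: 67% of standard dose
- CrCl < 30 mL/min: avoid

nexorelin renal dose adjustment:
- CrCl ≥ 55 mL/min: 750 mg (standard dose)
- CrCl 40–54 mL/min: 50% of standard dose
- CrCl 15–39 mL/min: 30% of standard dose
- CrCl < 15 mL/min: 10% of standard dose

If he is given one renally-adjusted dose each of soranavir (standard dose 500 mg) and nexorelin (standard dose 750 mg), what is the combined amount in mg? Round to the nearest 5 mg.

560 mg

SCr = 160 / 88.4 = 1.81 mg/dL
CrCl = (140 − 56) × 54.7 / (72 × 1.81) = 4594.8 / 130.32 ≈ 35.3 mL/min
CrCl ≈ 35 mL/min.
soranavir: 30–89 mL/min → 67% of 500 mg = 335 mg.
nexorelin: 15–39 mL/min → 30% of 750 mg = 225 mg.
Total = 335 + 225 = 560 mg.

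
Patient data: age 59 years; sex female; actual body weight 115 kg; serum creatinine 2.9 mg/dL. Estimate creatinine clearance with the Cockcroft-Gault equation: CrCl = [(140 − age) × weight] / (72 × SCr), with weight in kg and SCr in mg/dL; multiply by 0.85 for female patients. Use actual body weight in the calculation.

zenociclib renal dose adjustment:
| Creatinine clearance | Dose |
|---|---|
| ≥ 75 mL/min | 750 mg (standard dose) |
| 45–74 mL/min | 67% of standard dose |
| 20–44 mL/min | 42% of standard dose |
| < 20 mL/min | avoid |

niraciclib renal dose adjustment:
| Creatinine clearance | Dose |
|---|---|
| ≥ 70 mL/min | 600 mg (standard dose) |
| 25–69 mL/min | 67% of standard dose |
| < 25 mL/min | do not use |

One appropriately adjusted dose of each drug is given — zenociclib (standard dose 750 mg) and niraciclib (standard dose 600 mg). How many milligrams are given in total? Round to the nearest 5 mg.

715 mg

CrCl = (140 − 59) × 115 / (72 × 2.9) × 0.85 = 9315.0 / 208.80 × 0.85 ≈ 37.9 mL/min
CrCl ≈ 38 mL/min.
zenociclib: 20–44 mL/min → 42% of 750 mg = 315 mg.
niraciclib: 25–69 mL/min → 67% of 600 mg = 402 mg.
Total = 315 + 402 = 717 mg.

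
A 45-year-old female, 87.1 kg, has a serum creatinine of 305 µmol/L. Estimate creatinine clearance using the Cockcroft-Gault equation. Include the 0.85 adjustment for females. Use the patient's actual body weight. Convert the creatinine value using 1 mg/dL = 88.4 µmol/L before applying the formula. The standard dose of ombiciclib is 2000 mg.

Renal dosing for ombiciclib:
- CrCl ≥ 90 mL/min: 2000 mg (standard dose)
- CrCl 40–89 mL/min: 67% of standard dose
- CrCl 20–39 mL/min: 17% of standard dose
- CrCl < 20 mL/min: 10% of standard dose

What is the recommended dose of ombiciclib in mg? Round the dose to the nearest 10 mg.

340 mg

SCr = 305 / 88.4 = 3.45 mg/dL
CrCl = (140 − 45) × 87.1 / (72 × 3.45) × 0.85 = 8274.5 / 248.40 × 0.85 ≈ 28.3 mL/min
CrCl ≈ 28 mL/min → bracket 20–39 mL/min.
17% of 2000 mg = 340 mg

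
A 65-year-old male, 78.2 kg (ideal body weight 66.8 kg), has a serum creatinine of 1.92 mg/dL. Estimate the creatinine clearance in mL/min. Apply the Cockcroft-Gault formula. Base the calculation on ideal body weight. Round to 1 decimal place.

CrCl = (140 − 65) × 66.8 / (72 × 1.92) = 5010.0 / 138.24 ≈ 36.2 mL/min

36.2 mL/min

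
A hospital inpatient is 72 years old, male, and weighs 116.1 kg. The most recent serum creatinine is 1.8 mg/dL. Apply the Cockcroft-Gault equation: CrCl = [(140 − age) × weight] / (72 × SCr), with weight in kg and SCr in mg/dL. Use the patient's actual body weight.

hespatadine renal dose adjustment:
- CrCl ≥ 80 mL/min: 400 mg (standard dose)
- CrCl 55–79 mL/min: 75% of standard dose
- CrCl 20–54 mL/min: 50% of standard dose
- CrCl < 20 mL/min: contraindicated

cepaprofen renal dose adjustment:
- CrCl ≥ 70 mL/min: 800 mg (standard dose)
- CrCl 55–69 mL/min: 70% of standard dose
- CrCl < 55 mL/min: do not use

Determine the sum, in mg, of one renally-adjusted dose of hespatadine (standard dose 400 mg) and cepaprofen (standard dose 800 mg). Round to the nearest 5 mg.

860 mg

CrCl = (140 − 72) × 116.1 / (72 × 1.8) = 7894.8 / 129.60 ≈ 60.9 mL/min
CrCl ≈ 61 mL/min.
hespatadine: 55–79 mL/min → 75% of 400 mg = 300 mg.
cepaprofen: 55–69 mL/min → 70% of 800 mg = 560 mg.
Total = 300 + 560 = 860 mg.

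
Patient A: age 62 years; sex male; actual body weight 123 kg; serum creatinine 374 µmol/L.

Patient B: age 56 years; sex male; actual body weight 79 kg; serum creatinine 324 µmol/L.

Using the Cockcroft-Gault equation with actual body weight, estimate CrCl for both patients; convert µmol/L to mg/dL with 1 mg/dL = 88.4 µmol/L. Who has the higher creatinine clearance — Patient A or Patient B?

Patient A

Patient A: SCr = 374 / 88.4 = 4.231 mg/dL
Patient A: CrCl = (140 − 62) × 123 / (72 × 4.231) = 9594.0 / 304.63 ≈ 31.5 mL/min
Patient B: SCr = 324 / 88.4 = 3.665 mg/dL
Patient B: CrCl = (140 − 56) × 79 / (72 × 3.665) = 6636.0 / 263.88 ≈ 25.1 mL/min
31.5 vs 25.1 mL/min → Patient A is higher.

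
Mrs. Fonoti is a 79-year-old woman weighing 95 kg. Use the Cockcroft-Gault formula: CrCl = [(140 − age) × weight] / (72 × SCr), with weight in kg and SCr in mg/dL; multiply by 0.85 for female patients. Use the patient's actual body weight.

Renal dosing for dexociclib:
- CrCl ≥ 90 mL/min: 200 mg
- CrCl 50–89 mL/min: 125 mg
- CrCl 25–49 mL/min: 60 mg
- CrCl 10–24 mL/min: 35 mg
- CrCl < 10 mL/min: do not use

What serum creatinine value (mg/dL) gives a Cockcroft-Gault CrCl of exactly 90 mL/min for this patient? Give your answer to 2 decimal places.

0.76 mg/dL

Standard dose requires CrCl ≥ 90 mL/min.
Set (140 − 79) × 95 × 0.85 / (72 × SCr) = 90
SCr = (140 − 79) × 95 × 0.85 / (72 × 90) = 0.760 mg/dL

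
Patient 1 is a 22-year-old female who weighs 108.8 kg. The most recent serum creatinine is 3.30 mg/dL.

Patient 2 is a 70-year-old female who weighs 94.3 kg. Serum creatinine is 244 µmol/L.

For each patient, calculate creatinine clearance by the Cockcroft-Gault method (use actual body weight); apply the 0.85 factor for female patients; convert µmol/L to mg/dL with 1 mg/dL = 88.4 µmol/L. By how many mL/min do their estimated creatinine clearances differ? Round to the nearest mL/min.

Patient 1: CrCl = (140 − 22) × 108.8 / (72 × 3.3) × 0.85 = 12838.4 / 237.60 × 0.85 ≈ 45.9 mL/min
Patient 2: SCr = 244 / 88.4 = 2.76 mg/dL
Patient 2: CrCl = (140 − 70) × 94.3 / (72 × 2.76) × 0.85 = 6601.0 / 198.72 × 0.85 ≈ 28.2 mL/min
|45.9 − 28.2| = 17.7 mL/min

18 mL/min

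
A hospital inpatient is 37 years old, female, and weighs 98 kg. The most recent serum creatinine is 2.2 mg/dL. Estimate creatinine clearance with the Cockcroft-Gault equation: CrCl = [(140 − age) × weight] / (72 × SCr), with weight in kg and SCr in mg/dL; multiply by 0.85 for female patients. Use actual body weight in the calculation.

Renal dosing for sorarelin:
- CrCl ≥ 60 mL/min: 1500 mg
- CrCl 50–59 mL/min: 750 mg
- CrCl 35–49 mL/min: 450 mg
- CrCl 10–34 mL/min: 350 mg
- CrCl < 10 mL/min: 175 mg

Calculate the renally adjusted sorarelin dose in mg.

750 mg

CrCl = (140 − 37) × 98 / (72 × 2.2) × 0.85 = 10094.0 / 158.40 × 0.85 ≈ 54.2 mL/min
CrCl ≈ 54 mL/min → bracket 50–59 mL/min.
Dose for this bracket: 750 mg.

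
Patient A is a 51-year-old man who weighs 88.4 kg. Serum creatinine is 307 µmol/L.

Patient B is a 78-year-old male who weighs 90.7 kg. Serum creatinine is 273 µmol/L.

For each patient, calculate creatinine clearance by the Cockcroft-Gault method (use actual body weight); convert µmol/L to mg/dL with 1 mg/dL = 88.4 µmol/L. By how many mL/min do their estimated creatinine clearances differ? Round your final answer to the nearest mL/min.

6 mL/min

Patient A: SCr = 307 / 88.4 = 3.473 mg/dL
Patient A: CrCl = (140 − 51) × 88.4 / (72 × 3.473) = 7867.6 / 250.06 ≈ 31.5 mL/min
Patient B: SCr = 273 / 88.4 = 3.088 mg/dL
Patient B: CrCl = (140 − 78) × 90.7 / (72 × 3.088) = 5623.4 / 222.34 ≈ 25.3 mL/min
|31.5 − 25.3| = 6.2 mL/min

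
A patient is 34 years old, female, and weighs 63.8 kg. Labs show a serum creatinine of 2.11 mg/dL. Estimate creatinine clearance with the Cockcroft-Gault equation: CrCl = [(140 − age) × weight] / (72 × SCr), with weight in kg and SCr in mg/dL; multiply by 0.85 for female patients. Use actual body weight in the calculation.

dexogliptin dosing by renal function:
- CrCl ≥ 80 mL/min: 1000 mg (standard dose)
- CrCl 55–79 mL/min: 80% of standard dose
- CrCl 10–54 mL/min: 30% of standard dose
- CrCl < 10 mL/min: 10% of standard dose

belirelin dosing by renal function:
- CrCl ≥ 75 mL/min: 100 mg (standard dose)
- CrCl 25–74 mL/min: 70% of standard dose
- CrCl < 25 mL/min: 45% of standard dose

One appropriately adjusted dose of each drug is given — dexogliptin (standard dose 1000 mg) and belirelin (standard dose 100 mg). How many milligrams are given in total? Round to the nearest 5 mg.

CrCl = (140 − 34) × 63.8 / (72 × 2.11) × 0.85 = 6762.8 / 151.92 × 0.85 ≈ 37.8 mL/min
CrCl ≈ 38 mL/min.
dexogliptin: 10–54 mL/min → 30% of 1000 mg = 300 mg.
belirelin: 25–74 mL/min → 70% of 100 mg = 70 mg.
Total = 300 + 70 = 370 mg.

370 mg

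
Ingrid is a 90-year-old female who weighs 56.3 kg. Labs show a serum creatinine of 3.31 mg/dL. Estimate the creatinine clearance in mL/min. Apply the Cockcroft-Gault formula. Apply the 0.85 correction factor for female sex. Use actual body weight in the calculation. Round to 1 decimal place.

CrCl = (140 − 90) × 56.3 / (72 × 3.31) × 0.85 = 2815.0 / 238.32 × 0.85 ≈ 10.0 mL/min

10.0 mL/min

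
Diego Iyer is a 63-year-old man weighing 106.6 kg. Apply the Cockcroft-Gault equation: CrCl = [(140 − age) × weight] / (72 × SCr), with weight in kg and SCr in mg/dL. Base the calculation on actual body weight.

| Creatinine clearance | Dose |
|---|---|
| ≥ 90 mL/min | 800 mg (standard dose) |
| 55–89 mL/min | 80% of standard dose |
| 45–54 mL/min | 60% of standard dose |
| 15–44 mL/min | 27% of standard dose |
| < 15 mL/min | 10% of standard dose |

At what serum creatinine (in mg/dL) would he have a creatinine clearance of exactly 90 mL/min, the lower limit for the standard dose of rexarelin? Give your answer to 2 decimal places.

1.27 mg/dL

Standard dose requires CrCl ≥ 90 mL/min.
Set (140 − 63) × 106.6 / (72 × SCr) = 90
SCr = (140 − 63) × 106.6 / (72 × 90) = 1.267 mg/dL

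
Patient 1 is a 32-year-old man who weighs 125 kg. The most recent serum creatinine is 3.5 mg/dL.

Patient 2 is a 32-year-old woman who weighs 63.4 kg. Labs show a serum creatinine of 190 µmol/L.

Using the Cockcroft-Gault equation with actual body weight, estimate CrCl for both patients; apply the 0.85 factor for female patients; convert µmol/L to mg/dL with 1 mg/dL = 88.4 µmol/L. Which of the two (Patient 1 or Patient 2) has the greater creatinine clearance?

Patient 1

Patient 1: CrCl = (140 − 32) × 125 / (72 × 3.5) = 13500.0 / 252.00 ≈ 53.6 mL/min
Patient 2: SCr = 190 / 88.4 = 2.149 mg/dL
Patient 2: CrCl = (140 − 32) × 63.4 / (72 × 2.149) × 0.85 = 6847.2 / 154.73 × 0.85 ≈ 37.6 mL/min
53.6 vs 37.6 mL/min → Patient 1 is higher.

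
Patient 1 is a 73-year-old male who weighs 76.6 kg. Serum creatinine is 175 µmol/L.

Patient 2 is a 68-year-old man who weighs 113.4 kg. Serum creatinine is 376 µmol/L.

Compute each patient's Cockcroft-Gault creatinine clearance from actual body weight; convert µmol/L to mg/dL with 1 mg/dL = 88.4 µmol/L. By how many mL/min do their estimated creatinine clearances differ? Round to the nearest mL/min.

Patient 1: SCr = 175 / 88.4 = 1.98 mg/dL
Patient 1: CrCl = (140 − 73) × 76.6 / (72 × 1.98) = 5132.2 / 142.56 ≈ 36.0 mL/min
Patient 2: SCr = 376 / 88.4 = 4.253 mg/dL
Patient 2: CrCl = (140 − 68) × 113.4 / (72 × 4.253) = 8164.8 / 306.22 ≈ 26.7 mL/min
|36.0 − 26.7| = 9.3 mL/min

9 mL/min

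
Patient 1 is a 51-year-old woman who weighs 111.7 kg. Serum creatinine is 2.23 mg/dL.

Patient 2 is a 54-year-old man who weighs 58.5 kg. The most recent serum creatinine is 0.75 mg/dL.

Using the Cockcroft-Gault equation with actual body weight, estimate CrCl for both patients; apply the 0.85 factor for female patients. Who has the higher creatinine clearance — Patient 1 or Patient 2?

Patient 2

Patient 1: CrCl = (140 − 51) × 111.7 / (72 × 2.23) × 0.85 = 9941.3 / 160.56 × 0.85 ≈ 52.6 mL/min
Patient 2: CrCl = (140 − 54) × 58.5 / (72 × 0.75) = 5031.0 / 54.00 ≈ 93.2 mL/min
52.6 vs 93.2 mL/min → Patient 2 is higher.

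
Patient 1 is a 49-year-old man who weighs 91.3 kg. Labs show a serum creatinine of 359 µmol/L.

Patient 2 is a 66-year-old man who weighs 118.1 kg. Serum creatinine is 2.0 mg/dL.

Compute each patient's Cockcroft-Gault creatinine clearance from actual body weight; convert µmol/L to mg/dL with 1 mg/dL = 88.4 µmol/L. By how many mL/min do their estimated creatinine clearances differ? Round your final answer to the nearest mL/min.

Patient 1: SCr = 359 / 88.4 = 4.061 mg/dL
Patient 1: CrCl = (140 − 49) × 91.3 / (72 × 4.061) = 8308.3 / 292.39 ≈ 28.4 mL/min
Patient 2: CrCl = (140 − 66) × 118.1 / (72 × 2) = 8739.4 / 144.00 ≈ 60.7 mL/min
|28.4 − 60.7| = 32.3 mL/min

32 mL/min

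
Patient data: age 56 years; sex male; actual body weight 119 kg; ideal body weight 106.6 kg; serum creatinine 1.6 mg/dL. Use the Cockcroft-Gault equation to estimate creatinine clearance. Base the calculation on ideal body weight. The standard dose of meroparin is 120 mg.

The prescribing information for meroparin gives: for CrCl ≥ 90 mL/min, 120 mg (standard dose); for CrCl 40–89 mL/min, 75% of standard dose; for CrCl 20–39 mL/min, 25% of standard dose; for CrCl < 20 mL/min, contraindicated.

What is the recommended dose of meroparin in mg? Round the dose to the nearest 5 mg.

CrCl = (140 − 56) × 106.6 / (72 × 1.6) = 8954.4 / 115.20 ≈ 77.7 mL/min
CrCl ≈ 78 mL/min → bracket 40–89 mL/min.
75% of 120 mg = 90 mg

90 mg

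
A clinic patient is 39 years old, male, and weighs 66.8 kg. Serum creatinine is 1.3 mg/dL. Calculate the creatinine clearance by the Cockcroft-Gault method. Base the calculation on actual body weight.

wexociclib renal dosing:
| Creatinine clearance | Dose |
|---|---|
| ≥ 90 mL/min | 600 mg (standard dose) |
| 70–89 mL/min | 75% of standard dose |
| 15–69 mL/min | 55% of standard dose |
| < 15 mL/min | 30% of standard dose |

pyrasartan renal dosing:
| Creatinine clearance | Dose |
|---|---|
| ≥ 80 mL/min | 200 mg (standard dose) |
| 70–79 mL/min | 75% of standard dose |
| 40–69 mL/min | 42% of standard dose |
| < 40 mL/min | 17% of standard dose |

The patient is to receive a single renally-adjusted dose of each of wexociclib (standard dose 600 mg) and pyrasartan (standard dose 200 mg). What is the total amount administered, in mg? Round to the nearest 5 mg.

600 mg

CrCl = (140 − 39) × 66.8 / (72 × 1.3) = 6746.8 / 93.60 ≈ 72.1 mL/min
CrCl ≈ 72 mL/min.
wexociclib: 70–89 mL/min → 75% of 600 mg = 450 mg.
pyrasartan: 70–79 mL/min → 75% of 200 mg = 150 mg.
Total = 450 + 150 = 600 mg.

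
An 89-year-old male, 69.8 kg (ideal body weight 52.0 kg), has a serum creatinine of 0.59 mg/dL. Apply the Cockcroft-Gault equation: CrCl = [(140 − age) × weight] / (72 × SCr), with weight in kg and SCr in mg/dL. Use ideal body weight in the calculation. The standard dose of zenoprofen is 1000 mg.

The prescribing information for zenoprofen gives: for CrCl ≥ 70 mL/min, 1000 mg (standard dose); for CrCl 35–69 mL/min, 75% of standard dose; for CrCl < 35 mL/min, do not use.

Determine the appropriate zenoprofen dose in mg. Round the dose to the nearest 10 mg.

750 mg

CrCl = (140 − 89) × 52 / (72 × 0.59) = 2652.0 / 42.48 ≈ 62.4 mL/min
CrCl ≈ 62 mL/min → bracket 35–69 mL/min.
75% of 1000 mg = 750 mg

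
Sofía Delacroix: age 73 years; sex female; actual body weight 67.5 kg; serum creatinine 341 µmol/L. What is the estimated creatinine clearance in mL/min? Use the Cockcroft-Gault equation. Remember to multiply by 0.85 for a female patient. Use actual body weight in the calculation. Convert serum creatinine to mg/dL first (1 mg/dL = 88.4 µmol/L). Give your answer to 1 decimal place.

13.8 mL/min

SCr = 341 / 88.4 = 3.857 mg/dL
CrCl = (140 − 73) × 67.5 / (72 × 3.857) × 0.85 = 4522.5 / 277.70 × 0.85 ≈ 13.8 mL/min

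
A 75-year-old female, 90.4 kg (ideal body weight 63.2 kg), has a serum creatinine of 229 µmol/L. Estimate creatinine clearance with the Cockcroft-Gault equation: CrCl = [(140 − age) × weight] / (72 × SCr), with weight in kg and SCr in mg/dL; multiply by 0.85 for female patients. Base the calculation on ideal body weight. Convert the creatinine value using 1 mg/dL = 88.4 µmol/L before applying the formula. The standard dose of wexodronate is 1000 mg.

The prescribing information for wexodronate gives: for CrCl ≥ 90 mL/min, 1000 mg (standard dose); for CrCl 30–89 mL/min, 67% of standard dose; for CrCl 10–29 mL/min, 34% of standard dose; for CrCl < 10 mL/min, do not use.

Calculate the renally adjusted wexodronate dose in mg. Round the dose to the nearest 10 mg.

SCr = 229 / 88.4 = 2.59 mg/dL
CrCl = (140 − 75) × 63.2 / (72 × 2.59) × 0.85 = 4108.0 / 186.48 × 0.85 ≈ 18.7 mL/min
CrCl ≈ 19 mL/min → bracket 10–29 mL/min.
34% of 1000 mg = 340 mg

340 mg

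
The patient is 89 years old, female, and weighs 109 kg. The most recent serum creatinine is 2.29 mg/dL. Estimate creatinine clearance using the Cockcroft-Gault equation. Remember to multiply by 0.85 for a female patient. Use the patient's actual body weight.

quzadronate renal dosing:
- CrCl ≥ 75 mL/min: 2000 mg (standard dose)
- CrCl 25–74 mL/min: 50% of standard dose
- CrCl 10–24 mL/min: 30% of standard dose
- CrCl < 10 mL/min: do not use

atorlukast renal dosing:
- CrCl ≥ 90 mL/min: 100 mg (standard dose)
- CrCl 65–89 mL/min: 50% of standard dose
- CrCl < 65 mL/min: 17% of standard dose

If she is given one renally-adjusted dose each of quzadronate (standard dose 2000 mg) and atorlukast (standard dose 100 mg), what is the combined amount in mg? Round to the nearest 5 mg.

CrCl = (140 − 89) × 109 / (72 × 2.29) × 0.85 = 5559.0 / 164.88 × 0.85 ≈ 28.7 mL/min
CrCl ≈ 29 mL/min.
quzadronate: 25–74 mL/min → 50% of 2000 mg = 1000 mg.
atorlukast: < 65 mL/min → 17% of 100 mg = 17 mg.
Total = 1000 + 17 = 1017 mg.

1015 mg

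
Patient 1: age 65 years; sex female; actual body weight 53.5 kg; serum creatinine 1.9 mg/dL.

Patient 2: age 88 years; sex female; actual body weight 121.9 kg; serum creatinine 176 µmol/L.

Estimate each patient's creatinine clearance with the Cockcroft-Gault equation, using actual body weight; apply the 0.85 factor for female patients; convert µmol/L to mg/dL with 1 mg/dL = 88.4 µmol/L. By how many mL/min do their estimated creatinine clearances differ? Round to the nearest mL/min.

Patient 1: CrCl = (140 − 65) × 53.5 / (72 × 1.9) × 0.85 = 4012.5 / 136.80 × 0.85 ≈ 24.9 mL/min
Patient 2: SCr = 176 / 88.4 = 1.991 mg/dL
Patient 2: CrCl = (140 − 88) × 121.9 / (72 × 1.991) × 0.85 = 6338.8 / 143.35 × 0.85 ≈ 37.6 mL/min
|24.9 − 37.6| = 12.7 mL/min

13 mL/min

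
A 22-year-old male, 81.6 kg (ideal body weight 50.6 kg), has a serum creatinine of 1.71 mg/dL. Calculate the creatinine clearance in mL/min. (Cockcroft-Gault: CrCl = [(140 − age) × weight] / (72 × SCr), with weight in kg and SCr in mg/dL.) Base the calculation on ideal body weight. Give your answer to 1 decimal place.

CrCl = (140 − 22) × 50.6 / (72 × 1.71) = 5970.8 / 123.12 ≈ 48.5 mL/min

48.5 mL/min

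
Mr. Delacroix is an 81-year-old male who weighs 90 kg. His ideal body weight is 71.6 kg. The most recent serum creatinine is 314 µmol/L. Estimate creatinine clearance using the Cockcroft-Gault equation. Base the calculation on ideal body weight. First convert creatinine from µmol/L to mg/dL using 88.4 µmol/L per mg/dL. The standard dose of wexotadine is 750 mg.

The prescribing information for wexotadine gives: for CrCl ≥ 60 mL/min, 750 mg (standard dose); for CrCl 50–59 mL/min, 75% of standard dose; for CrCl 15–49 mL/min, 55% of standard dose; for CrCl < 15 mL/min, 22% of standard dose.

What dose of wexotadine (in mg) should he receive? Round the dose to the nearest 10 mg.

SCr = 314 / 88.4 = 3.552 mg/dL
CrCl = (140 − 81) × 71.6 / (72 × 3.552) = 4224.4 / 255.74 ≈ 16.5 mL/min
CrCl ≈ 17 mL/min → bracket 15–49 mL/min.
55% of 750 mg = 412.5 mg → 410 mg

410 mg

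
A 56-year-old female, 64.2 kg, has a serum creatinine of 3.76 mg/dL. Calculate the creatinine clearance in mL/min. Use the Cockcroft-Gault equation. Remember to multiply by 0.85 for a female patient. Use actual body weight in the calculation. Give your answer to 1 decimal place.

CrCl = (140 − 56) × 64.2 / (72 × 3.76) × 0.85 = 5392.8 / 270.72 × 0.85 ≈ 16.9 mL/min

16.9 mL/min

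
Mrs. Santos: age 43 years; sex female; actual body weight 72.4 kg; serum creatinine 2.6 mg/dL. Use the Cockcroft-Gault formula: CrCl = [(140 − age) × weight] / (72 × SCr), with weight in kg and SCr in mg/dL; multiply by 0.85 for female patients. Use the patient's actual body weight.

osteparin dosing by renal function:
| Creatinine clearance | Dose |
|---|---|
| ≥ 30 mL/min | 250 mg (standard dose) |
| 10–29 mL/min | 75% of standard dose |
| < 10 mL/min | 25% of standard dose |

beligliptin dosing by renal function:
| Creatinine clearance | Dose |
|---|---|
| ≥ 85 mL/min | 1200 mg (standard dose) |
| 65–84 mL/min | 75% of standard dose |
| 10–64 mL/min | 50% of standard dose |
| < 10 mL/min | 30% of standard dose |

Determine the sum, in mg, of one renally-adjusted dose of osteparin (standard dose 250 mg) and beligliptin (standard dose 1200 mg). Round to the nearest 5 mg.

CrCl = (140 − 43) × 72.4 / (72 × 2.6) × 0.85 = 7022.8 / 187.20 × 0.85 ≈ 31.9 mL/min
CrCl ≈ 32 mL/min.
osteparin: ≥ 30 mL/min → 100% of 250 mg = 250 mg.
beligliptin: 10–64 mL/min → 50% of 1200 mg = 600 mg.
Total = 250 + 600 = 850 mg.

850 mg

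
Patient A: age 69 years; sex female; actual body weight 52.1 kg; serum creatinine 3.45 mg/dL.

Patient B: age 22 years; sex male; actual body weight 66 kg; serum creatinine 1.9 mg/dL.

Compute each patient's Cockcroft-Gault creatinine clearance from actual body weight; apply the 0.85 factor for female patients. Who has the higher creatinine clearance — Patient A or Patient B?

Patient A: CrCl = (140 − 69) × 52.1 / (72 × 3.45) × 0.85 = 3699.1 / 248.40 × 0.85 ≈ 12.7 mL/min
Patient B: CrCl = (140 − 22) × 66 / (72 × 1.9) = 7788.0 / 136.80 ≈ 56.9 mL/min
12.7 vs 56.9 mL/min → Patient B is higher.

Patient B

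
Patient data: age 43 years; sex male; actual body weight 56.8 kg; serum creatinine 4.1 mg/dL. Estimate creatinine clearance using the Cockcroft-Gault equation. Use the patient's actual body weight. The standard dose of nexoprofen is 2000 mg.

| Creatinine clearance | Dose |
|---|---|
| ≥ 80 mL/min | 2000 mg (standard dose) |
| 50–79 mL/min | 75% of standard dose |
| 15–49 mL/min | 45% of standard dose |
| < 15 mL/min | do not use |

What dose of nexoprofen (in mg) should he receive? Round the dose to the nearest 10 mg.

CrCl = (140 − 43) × 56.8 / (72 × 4.1) = 5509.6 / 295.20 ≈ 18.7 mL/min
CrCl ≈ 19 mL/min → bracket 15–49 mL/min.
45% of 2000 mg = 900 mg

900 mg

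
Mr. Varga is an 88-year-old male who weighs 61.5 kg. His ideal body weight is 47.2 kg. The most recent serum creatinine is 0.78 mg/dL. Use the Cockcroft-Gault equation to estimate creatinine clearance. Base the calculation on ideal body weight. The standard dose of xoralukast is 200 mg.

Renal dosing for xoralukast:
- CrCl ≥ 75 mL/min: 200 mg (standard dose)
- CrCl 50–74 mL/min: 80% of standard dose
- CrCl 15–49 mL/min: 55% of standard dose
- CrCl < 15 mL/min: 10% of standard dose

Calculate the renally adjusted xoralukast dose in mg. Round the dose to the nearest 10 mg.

110 mg

CrCl = (140 − 88) × 47.2 / (72 × 0.78) = 2454.4 / 56.16 ≈ 43.7 mL/min
CrCl ≈ 44 mL/min → bracket 15–49 mL/min.
55% of 200 mg = 110 mg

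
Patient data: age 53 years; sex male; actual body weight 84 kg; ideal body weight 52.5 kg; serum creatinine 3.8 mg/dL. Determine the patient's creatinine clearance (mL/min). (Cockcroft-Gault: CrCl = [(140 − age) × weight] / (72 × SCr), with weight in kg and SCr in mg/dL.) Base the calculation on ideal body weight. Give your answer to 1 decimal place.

CrCl = (140 − 53) × 52.5 / (72 × 3.8) = 4567.5 / 273.60 ≈ 16.7 mL/min

16.7 mL/min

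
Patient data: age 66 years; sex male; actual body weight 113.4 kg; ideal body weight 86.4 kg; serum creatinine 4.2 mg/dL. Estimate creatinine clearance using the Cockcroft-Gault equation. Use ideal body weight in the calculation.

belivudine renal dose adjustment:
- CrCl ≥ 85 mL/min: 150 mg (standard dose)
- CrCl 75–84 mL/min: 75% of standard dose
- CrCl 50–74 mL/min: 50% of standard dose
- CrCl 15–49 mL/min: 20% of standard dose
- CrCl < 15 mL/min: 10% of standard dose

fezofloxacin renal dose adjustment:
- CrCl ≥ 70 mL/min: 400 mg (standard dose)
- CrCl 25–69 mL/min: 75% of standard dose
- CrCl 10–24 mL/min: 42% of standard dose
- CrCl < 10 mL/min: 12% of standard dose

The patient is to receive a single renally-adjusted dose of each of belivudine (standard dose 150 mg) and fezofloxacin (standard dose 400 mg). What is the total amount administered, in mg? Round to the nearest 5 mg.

CrCl = (140 − 66) × 86.4 / (72 × 4.2) = 6393.6 / 302.40 ≈ 21.1 mL/min
CrCl ≈ 21 mL/min.
belivudine: 15–49 mL/min → 20% of 150 mg = 30 mg.
fezofloxacin: 10–24 mL/min → 42% of 400 mg = 168 mg.
Total = 30 + 168 = 198 mg.

200 mg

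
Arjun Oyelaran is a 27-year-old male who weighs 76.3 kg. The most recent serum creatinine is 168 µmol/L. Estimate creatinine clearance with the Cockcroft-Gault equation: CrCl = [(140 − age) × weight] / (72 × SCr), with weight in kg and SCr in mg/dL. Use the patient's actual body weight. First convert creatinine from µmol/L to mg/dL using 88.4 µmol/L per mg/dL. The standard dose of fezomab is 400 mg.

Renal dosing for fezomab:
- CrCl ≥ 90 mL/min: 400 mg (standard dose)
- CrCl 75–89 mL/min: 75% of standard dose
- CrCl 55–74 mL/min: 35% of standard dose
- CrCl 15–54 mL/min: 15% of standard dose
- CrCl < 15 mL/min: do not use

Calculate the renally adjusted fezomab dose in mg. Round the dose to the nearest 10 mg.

SCr = 168 / 88.4 = 1.9 mg/dL
CrCl = (140 − 27) × 76.3 / (72 × 1.9) = 8621.9 / 136.80 ≈ 63.0 mL/min
CrCl ≈ 63 mL/min → bracket 55–74 mL/min.
35% of 400 mg = 140 mg

140 mg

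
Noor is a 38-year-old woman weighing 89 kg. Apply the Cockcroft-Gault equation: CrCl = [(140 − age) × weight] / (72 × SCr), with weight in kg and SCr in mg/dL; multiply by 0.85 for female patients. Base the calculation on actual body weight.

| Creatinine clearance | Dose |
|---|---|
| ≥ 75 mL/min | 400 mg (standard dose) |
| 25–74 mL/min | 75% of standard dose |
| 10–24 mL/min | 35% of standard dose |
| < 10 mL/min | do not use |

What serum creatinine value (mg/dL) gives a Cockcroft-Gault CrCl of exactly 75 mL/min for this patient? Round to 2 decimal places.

1.43 mg/dL

Standard dose requires CrCl ≥ 75 mL/min.
Set (140 − 38) × 89 × 0.85 / (72 × SCr) = 75
SCr = (140 − 38) × 89 × 0.85 / (72 × 75) = 1.429 mg/dL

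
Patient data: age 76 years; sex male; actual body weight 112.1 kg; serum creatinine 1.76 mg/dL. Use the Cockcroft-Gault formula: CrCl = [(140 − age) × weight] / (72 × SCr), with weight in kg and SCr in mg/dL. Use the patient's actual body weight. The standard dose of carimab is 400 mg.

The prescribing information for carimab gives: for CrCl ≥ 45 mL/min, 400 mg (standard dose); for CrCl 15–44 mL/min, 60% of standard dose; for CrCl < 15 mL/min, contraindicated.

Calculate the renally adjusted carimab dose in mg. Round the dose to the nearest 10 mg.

CrCl = (140 − 76) × 112.1 / (72 × 1.76) = 7174.4 / 126.72 ≈ 56.6 mL/min
CrCl ≈ 57 mL/min → bracket ≥ 45 mL/min.
100% of 400 mg = 400 mg

400 mg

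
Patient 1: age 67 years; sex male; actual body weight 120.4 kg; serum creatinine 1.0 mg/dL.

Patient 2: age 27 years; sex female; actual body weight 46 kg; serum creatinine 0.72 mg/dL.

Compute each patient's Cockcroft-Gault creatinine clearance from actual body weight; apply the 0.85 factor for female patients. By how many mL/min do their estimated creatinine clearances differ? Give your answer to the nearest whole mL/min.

37 mL/min

Patient 1: CrCl = (140 − 67) × 120.4 / (72 × 1) = 8789.2 / 72.00 ≈ 122.1 mL/min
Patient 2: CrCl = (140 − 27) × 46 / (72 × 0.72) × 0.85 = 5198.0 / 51.84 × 0.85 ≈ 85.2 mL/min
|122.1 − 85.2| = 36.9 mL/min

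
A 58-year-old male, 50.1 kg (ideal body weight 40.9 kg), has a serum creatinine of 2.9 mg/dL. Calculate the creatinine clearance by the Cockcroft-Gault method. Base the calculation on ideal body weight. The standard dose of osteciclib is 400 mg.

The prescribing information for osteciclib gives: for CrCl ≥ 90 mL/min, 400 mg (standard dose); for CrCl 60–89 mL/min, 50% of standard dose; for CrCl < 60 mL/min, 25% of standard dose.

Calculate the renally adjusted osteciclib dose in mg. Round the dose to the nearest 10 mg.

CrCl = (140 − 58) × 40.9 / (72 × 2.9) = 3353.8 / 208.80 ≈ 16.1 mL/min
CrCl ≈ 16 mL/min → bracket < 60 mL/min.
25% of 400 mg = 100 mg

100 mg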